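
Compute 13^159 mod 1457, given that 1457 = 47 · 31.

Mod 47: 13 ≡ 13; by Fermat, exponent reduces to 159 mod 46 = 21; 13^21 ≡ 5 (mod 47).
Mod 31: 13 ≡ 13; by Fermat, exponent reduces to 159 mod 30 = 9; 13^9 ≡ 29 (mod 31).
Combine by CRT: x ≡ 5 (mod 47), x ≡ 29 (mod 31) ⇒ x ≡ 804 (mod 1457).

804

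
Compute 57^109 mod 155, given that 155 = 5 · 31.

Mod 5: 57 ≡ 2; by Fermat, exponent reduces to 109 mod 4 = 1; 2^1 ≡ 2 (mod 5).
Mod 31: 57 ≡ 26; by Fermat, exponent reduces to 109 mod 30 = 19; 26^19 ≡ 26 (mod 31).
Combine by CRT: x ≡ 2 (mod 5), x ≡ 26 (mod 31) ⇒ x ≡ 57 (mod 155).

57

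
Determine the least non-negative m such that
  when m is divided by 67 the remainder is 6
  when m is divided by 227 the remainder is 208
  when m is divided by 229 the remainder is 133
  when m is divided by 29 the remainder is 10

From m ≡ 6 (mod 67) write m = 6 + 67t. Substituting into m ≡ 208 (mod 227) gives 67t ≡ 202 (mod 227), and since 67⁻¹ ≡ 61 (mod 227), t ≡ 64. Hence m ≡ 6 + 67·64 = 4294 (mod 15209).
From m ≡ 4294 (mod 15209) write m = 4294 + 15209t. Substituting into m ≡ 133 (mod 229) gives 15209t ≡ 190 (mod 229), and since 95⁻¹ ≡ 135 (mod 229), t ≡ 2. Hence m ≡ 4294 + 15209·2 = 34712 (mod 3482861).
From m ≡ 34712 (mod 3482861) write m = 34712 + 3482861t. Substituting into m ≡ 10 (mod 29) gives 3482861t ≡ 11 (mod 29), and since 19⁻¹ ≡ 26 (mod 29), t ≡ 25. Hence m ≡ 34712 + 3482861·25 = 87106237 (mod 101002969).

87106237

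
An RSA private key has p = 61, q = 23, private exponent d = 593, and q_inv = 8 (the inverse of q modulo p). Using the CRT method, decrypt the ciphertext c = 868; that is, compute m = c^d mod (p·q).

1146

d_p = d mod (p−1) = 593 mod 60 = 53; d_q = d mod (q−1) = 21.
m₁ = c^(d_p) mod p: c ≡ 14 (mod 61), and 14^53 mod 61 = 48.
m₂ = c^(d_q) mod q: c ≡ 17 (mod 23), and 17^21 mod 23 = 19.
h = q_inv·(m₁ − m₂) mod p = 8·(48 − 19) mod 61 = 49.
m = m₂ + h·q = 19 + 49·23 = 1146.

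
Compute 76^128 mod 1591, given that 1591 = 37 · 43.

Mod 37: 76 ≡ 2; by Fermat, exponent reduces to 128 mod 36 = 20; 2^20 ≡ 33 (mod 37).
Mod 43: 76 ≡ 33; by Fermat, exponent reduces to 128 mod 42 = 2; 33^2 ≡ 14 (mod 43).
Combine by CRT: x ≡ 33 (mod 37), x ≡ 14 (mod 43) ⇒ x ≡ 1476 (mod 1591).

1476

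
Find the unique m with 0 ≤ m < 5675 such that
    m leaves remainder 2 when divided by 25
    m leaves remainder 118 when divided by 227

3977

Combine the congruences pairwise.
From m ≡ 2 (mod 25) write m = 2 + 25t. Substituting into m ≡ 118 (mod 227) gives 25t ≡ 116 (mod 227), and since 25⁻¹ ≡ 109 (mod 227), t ≡ 159. Hence m ≡ 2 + 25·159 = 3977 (mod 5675).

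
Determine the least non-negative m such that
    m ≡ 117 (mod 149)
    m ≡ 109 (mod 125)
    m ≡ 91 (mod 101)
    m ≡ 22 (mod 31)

The moduli are pairwise coprime; N = 149·125·101·31 = 58314875.
N/149 = 391375; 391375 ≡ 101 (mod 149); 101·90 ≡ 1, so inverse 90.
N/125 = 466519; 466519 ≡ 19 (mod 125); 19·79 ≡ 1, so inverse 79.
N/101 = 577375; 577375 ≡ 59 (mod 101); 59·12 ≡ 1, so inverse 12.
N/31 = 1881125; 1881125 ≡ 14 (mod 31); 14·20 ≡ 1, so inverse 20.
m ≡ 117·391375·90 + 109·466519·79 + 91·577375·12 + 22·1881125·20 = 9596562359.
9596562359 mod 58314875 = 32922859.

32922859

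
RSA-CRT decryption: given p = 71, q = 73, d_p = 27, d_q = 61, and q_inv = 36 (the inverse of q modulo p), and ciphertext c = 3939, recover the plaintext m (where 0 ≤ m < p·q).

946

m₁ = c^(d_p) mod p: c ≡ 34 (mod 71), and 34^27 mod 71 = 23.
m₂ = c^(d_q) mod q: c ≡ 70 (mod 73), and 70^61 mod 73 = 70.
h = q_inv·(m₁ − m₂) mod p = 36·(23 − 70) mod 71 = 12.
m = m₂ + h·q = 70 + 12·73 = 946.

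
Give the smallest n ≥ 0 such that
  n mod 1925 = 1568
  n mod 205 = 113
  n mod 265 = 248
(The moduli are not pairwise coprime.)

gcd(1925, 205) = 5 and 5 | (113 − 1568), so the pair is consistent; merging gives n ≡ 20818 (mod 78925), where 78925 = lcm(1925, 205).
gcd(78925, 265) = 5 and 5 | (248 − 20818), so the pair is consistent; merging gives n ≡ 3098893 (mod 4183025), where 4183025 = lcm(78925, 265).
The solution is unique modulo lcm(1925, 205, 265) = 4183025.

3098893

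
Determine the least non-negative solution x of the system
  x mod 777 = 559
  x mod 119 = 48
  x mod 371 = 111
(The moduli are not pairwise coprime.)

468313

gcd(777, 119) = 7 and 7 | (48 − 559), so the pair is consistent; merging gives x ≡ 5998 (mod 13209), where 13209 = lcm(777, 119).
gcd(13209, 371) = 7 and 7 | (111 − 5998), so the pair is consistent; merging gives x ≡ 468313 (mod 700077), where 700077 = lcm(13209, 371).
The solution is unique modulo lcm(777, 119, 371) = 700077.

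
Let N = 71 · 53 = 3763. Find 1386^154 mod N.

2202

Mod 71: 1386 ≡ 37; by Fermat, exponent reduces to 154 mod 70 = 14; 37^14 ≡ 1 (mod 71).
Mod 53: 1386 ≡ 8; by Fermat, exponent reduces to 154 mod 52 = 50; 8^50 ≡ 29 (mod 53).
Combine by CRT: x ≡ 1 (mod 71), x ≡ 29 (mod 53) ⇒ x ≡ 2202 (mod 3763).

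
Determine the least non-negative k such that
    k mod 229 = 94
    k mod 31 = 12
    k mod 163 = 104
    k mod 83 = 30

30480452

From k ≡ 94 (mod 229) write k = 94 + 229t. Substituting into k ≡ 12 (mod 31) gives 229t ≡ 11 (mod 31), and since 12⁻¹ ≡ 13 (mod 31), t ≡ 19. Hence k ≡ 94 + 229·19 = 4445 (mod 7099).
From k ≡ 4445 (mod 7099) write k = 4445 + 7099t. Substituting into k ≡ 104 (mod 163) gives 7099t ≡ 60 (mod 163), and since 90⁻¹ ≡ 96 (mod 163), t ≡ 55. Hence k ≡ 4445 + 7099·55 = 394890 (mod 1157137).
From k ≡ 394890 (mod 1157137) write k = 394890 + 1157137t. Substituting into k ≡ 30 (mod 83) gives 1157137t ≡ 54 (mod 83), and since 34⁻¹ ≡ 22 (mod 83), t ≡ 26. Hence k ≡ 394890 + 1157137·26 = 30480452 (mod 96042371).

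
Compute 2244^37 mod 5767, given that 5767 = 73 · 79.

Mod 73: 2244 ≡ 54; 54^37 ≡ 54 (mod 73).
Mod 79: 2244 ≡ 32; 32^37 ≡ 26 (mod 79).
Combine by CRT: x ≡ 54 (mod 73), x ≡ 26 (mod 79) ⇒ x ≡ 2317 (mod 5767).

2317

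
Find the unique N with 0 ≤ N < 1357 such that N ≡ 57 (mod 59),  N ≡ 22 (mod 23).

From N ≡ 57 (mod 59) write N = 57 + 59t. Substituting into N ≡ 22 (mod 23) gives 59t ≡ 11 (mod 23), and since 13⁻¹ ≡ 16 (mod 23), t ≡ 15. Hence N ≡ 57 + 59·15 = 942 (mod 1357).

942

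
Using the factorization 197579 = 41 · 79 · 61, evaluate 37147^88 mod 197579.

64248

Mod 41: 37147 ≡ 1; by Fermat, exponent reduces to 88 mod 40 = 8; 1^8 ≡ 1 (mod 41).
Mod 79: 37147 ≡ 17; by Fermat, exponent reduces to 88 mod 78 = 10; 17^10 ≡ 21 (mod 79).
Mod 61: 37147 ≡ 59; by Fermat, exponent reduces to 88 mod 60 = 28; 59^28 ≡ 15 (mod 61).
Combine by CRT: x ≡ 1 (mod 41), x ≡ 21 (mod 79), x ≡ 15 (mod 61) ⇒ x ≡ 64248 (mod 197579).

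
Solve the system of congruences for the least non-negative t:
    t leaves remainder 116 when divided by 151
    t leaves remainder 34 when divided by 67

From t ≡ 116 (mod 151) write t = 116 + 151s. Substituting into t ≡ 34 (mod 67) gives 151s ≡ 52 (mod 67), and since 17⁻¹ ≡ 4 (mod 67), s ≡ 7. Hence t ≡ 116 + 151·7 = 1173 (mod 10117).

1173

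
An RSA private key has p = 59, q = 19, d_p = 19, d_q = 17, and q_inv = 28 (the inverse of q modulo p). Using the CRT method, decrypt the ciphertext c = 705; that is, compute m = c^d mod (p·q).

124

m₁ = c^(d_p) mod p: c ≡ 56 (mod 59), and 56^19 mod 59 = 6.
m₂ = c^(d_q) mod q: c ≡ 2 (mod 19), and 2^17 mod 19 = 10.
h = q_inv·(m₁ − m₂) mod p = 28·(6 − 10) mod 59 = 6.
m = m₂ + h·q = 10 + 6·19 = 124.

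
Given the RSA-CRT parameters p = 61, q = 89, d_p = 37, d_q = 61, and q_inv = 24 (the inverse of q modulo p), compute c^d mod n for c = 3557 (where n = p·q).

m₁ = c^(d_p) mod p: c ≡ 19 (mod 61), and 19^37 mod 61 = 4.
m₂ = c^(d_q) mod q: c ≡ 86 (mod 89), and 86^61 mod 89 = 6.
h = q_inv·(m₁ − m₂) mod p = 24·(4 − 6) mod 61 = 13.
m = m₂ + h·q = 6 + 13·89 = 1163.

1163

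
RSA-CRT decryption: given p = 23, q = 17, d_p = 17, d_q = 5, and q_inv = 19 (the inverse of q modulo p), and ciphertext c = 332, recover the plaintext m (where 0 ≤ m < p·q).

m₁ = c^(d_p) mod p: c ≡ 10 (mod 23), and 10^17 mod 23 = 17.
m₂ = c^(d_q) mod q: c ≡ 9 (mod 17), and 9^5 mod 17 = 8.
h = q_inv·(m₁ − m₂) mod p = 19·(17 − 8) mod 23 = 10.
m = m₂ + h·q = 8 + 10·17 = 178.

178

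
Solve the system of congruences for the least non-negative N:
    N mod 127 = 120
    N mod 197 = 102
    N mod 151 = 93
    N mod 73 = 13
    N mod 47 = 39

9496510591

The moduli are pairwise coprime; M = 127·197·151·73·47 = 12961868539.
M/127 = 102061957; 102061957 ≡ 58 (mod 127); 58·46 ≡ 1, so inverse 46.
M/197 = 65796287; 65796287 ≡ 60 (mod 197); 60·23 ≡ 1, so inverse 23.
M/151 = 85840189; 85840189 ≡ 11 (mod 151); 11·55 ≡ 1, so inverse 55.
M/73 = 177559843; 177559843 ≡ 45 (mod 73); 45·13 ≡ 1, so inverse 13.
M/47 = 275784437; 275784437 ≡ 46 (mod 47); 46·46 ≡ 1, so inverse 46.
N ≡ 120·102061957·46 + 102·65796287·23 + 93·85840189·55 + 13·177559843·13 + 39·275784437·46 = 1681577552122.
1681577552122 mod 12961868539 = 9496510591.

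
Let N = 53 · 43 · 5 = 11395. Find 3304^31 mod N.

1154

Mod 53: 3304 ≡ 18; 18^31 ≡ 41 (mod 53).
Mod 43: 3304 ≡ 36; 36^31 ≡ 36 (mod 43).
Mod 5: 3304 ≡ 4; by Fermat, exponent reduces to 31 mod 4 = 3; 4^3 ≡ 4 (mod 5).
Combine by CRT: x ≡ 41 (mod 53), x ≡ 36 (mod 43), x ≡ 4 (mod 5) ⇒ x ≡ 1154 (mod 11395).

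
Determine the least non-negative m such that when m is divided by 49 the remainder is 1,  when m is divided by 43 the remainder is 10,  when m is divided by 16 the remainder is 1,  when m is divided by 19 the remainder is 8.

260289

From m ≡ 1 (mod 49) write m = 1 + 49t. Substituting into m ≡ 10 (mod 43) gives 49t ≡ 9 (mod 43), and since 6⁻¹ ≡ 36 (mod 43), t ≡ 23. Hence m ≡ 1 + 49·23 = 1128 (mod 2107).
From m ≡ 1128 (mod 2107) write m = 1128 + 2107t. Substituting into m ≡ 1 (mod 16) gives 2107t ≡ 9 (mod 16), and since 11⁻¹ ≡ 3 (mod 16), t ≡ 11. Hence m ≡ 1128 + 2107·11 = 24305 (mod 33712).
From m ≡ 24305 (mod 33712) write m = 24305 + 33712t. Substituting into m ≡ 8 (mod 19) gives 33712t ≡ 4 (mod 19), and since 6⁻¹ ≡ 16 (mod 19), t ≡ 7. Hence m ≡ 24305 + 33712·7 = 260289 (mod 640528).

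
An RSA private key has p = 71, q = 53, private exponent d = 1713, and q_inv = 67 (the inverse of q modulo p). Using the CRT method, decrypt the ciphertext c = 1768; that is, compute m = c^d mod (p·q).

d_p = d mod (p−1) = 1713 mod 70 = 33; d_q = d mod (q−1) = 49.
m₁ = c^(d_p) mod p: c ≡ 64 (mod 71), and 64^33 mod 71 = 29.
m₂ = c^(d_q) mod q: c ≡ 19 (mod 53), and 19^49 mod 53 = 41.
h = q_inv·(m₁ − m₂) mod p = 67·(29 − 41) mod 71 = 48.
m = m₂ + h·q = 41 + 48·53 = 2585.

2585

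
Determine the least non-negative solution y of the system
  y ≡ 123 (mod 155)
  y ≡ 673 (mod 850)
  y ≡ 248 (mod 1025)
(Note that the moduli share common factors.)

Combine the congruences pairwise.
gcd(155, 850) = 5 and 5 | (673 − 123), so the pair is consistent; merging gives y ≡ 3223 (mod 26350), where 26350 = lcm(155, 850).
gcd(26350, 1025) = 25 and 25 | (248 − 3223), so the pair is consistent; merging gives y ≡ 714673 (mod 1080350), where 1080350 = lcm(26350, 1025).
The solution is unique modulo lcm(155, 850, 1025) = 1080350.

714673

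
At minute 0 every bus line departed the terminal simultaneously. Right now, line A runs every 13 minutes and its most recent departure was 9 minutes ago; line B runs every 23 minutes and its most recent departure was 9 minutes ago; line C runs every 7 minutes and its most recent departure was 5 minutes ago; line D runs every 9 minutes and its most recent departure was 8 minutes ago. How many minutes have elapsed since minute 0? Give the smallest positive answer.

17351

Combine the congruences pairwise.
From t ≡ 9 (mod 13) write t = 9 + 13s. Substituting into t ≡ 9 (mod 23) gives 13s ≡ 0 (mod 23), and since 13⁻¹ ≡ 16 (mod 23), s ≡ 0. Hence t ≡ 9 + 13·0 = 9 (mod 299).
From t ≡ 9 (mod 299) write t = 9 + 299s. Substituting into t ≡ 5 (mod 7) gives 299s ≡ 3 (mod 7), and since 5⁻¹ ≡ 3 (mod 7), s ≡ 2. Hence t ≡ 9 + 299·2 = 607 (mod 2093).
From t ≡ 607 (mod 2093) write t = 607 + 2093s. Substituting into t ≡ 8 (mod 9) gives 2093s ≡ 4 (mod 9), and since 5⁻¹ ≡ 2 (mod 9), s ≡ 8. Hence t ≡ 607 + 2093·8 = 17351 (mod 18837).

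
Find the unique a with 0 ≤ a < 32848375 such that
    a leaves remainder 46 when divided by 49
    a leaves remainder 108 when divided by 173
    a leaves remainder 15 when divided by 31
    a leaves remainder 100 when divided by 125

27935975

The moduli are pairwise coprime; N = 49·173·31·125 = 32848375.
N/49 = 670375; 670375 ≡ 6 (mod 49); 6·41 ≡ 1, so inverse 41.
N/173 = 189875; 189875 ≡ 94 (mod 173); 94·127 ≡ 1, so inverse 127.
N/31 = 1059625; 1059625 ≡ 14 (mod 31); 14·20 ≡ 1, so inverse 20.
N/125 = 262787; 262787 ≡ 37 (mod 125); 37·98 ≡ 1, so inverse 98.
a ≡ 46·670375·41 + 108·189875·127 + 15·1059625·20 + 100·262787·98 = 6761852850.
6761852850 mod 32848375 = 27935975.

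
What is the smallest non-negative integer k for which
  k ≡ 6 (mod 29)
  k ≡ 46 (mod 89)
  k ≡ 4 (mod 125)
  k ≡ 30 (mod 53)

The moduli are pairwise coprime; N = 29·89·125·53 = 17099125.
N/29 = 589625; 589625 ≡ 26 (mod 29); 26·19 ≡ 1, so inverse 19.
N/89 = 192125; 192125 ≡ 63 (mod 89); 63·65 ≡ 1, so inverse 65.
N/125 = 136793; 136793 ≡ 43 (mod 125); 43·32 ≡ 1, so inverse 32.
N/53 = 322625; 322625 ≡ 14 (mod 53); 14·19 ≡ 1, so inverse 19.
k ≡ 6·589625·19 + 46·192125·65 + 4·136793·32 + 30·322625·19 = 843076754.
843076754 mod 17099125 = 5219629.

5219629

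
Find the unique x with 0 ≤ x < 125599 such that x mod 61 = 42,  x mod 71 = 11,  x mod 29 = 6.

Combine the congruences pairwise.
From x ≡ 42 (mod 61) write x = 42 + 61t. Substituting into x ≡ 11 (mod 71) gives 61t ≡ 40 (mod 71), and since 61⁻¹ ≡ 7 (mod 71), t ≡ 67. Hence x ≡ 42 + 61·67 = 4129 (mod 4331).
From x ≡ 4129 (mod 4331) write x = 4129 + 4331t. Substituting into x ≡ 6 (mod 29) gives 4331t ≡ 24 (mod 29), and since 10⁻¹ ≡ 3 (mod 29), t ≡ 14. Hence x ≡ 4129 + 4331·14 = 64763 (mod 125599).

64763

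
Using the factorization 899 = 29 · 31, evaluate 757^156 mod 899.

Mod 29: 757 ≡ 3; by Fermat, exponent reduces to 156 mod 28 = 16; 3^16 ≡ 20 (mod 29).
Mod 31: 757 ≡ 13; by Fermat, exponent reduces to 156 mod 30 = 6; 13^6 ≡ 16 (mod 31).
Combine by CRT: x ≡ 20 (mod 29), x ≡ 16 (mod 31) ⇒ x ≡ 78 (mod 899).

78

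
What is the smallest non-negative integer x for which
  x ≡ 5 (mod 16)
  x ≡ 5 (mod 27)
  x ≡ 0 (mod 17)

From x ≡ 5 (mod 16) write x = 5 + 16t. Substituting into x ≡ 5 (mod 27) gives 16t ≡ 0 (mod 27), and since 16⁻¹ ≡ 22 (mod 27), t ≡ 0. Hence x ≡ 5 + 16·0 = 5 (mod 432).
From x ≡ 5 (mod 432) write x = 5 + 432t. Substituting into x ≡ 0 (mod 17) gives 432t ≡ 12 (mod 17), and since 7⁻¹ ≡ 5 (mod 17), t ≡ 9. Hence x ≡ 5 + 432·9 = 3893 (mod 7344).

3893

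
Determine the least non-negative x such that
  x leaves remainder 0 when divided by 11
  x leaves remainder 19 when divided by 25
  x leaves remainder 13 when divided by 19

From x ≡ 0 (mod 11) write x = 0 + 11t. Substituting into x ≡ 19 (mod 25) gives 11t ≡ 19 (mod 25), and since 11⁻¹ ≡ 16 (mod 25), t ≡ 4. Hence x ≡ 0 + 11·4 = 44 (mod 275).
From x ≡ 44 (mod 275) write x = 44 + 275t. Substituting into x ≡ 13 (mod 19) gives 275t ≡ 7 (mod 19), and since 9⁻¹ ≡ 17 (mod 19), t ≡ 5. Hence x ≡ 44 + 275·5 = 1419 (mod 5225).

1419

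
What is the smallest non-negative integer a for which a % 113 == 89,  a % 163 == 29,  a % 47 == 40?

195466

The moduli are pairwise coprime; N = 113·163·47 = 865693.
N/113 = 7661; 7661 ≡ 90 (mod 113); 90·54 ≡ 1, so inverse 54.
N/163 = 5311; 5311 ≡ 95 (mod 163); 95·151 ≡ 1, so inverse 151.
N/47 = 18419; 18419 ≡ 42 (mod 47); 42·28 ≡ 1, so inverse 28.
a ≡ 89·7661·54 + 29·5311·151 + 40·18419·28 = 80704915.
80704915 mod 865693 = 195466.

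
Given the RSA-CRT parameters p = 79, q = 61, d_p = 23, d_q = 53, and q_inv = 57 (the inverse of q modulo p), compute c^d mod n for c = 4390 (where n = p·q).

m₁ = c^(d_p) mod p: c ≡ 45 (mod 79), and 45^23 mod 79 = 11.
m₂ = c^(d_q) mod q: c ≡ 59 (mod 61), and 59^53 mod 61 = 10.
h = q_inv·(m₁ − m₂) mod p = 57·(11 − 10) mod 79 = 57.
m = m₂ + h·q = 10 + 57·61 = 3487.

3487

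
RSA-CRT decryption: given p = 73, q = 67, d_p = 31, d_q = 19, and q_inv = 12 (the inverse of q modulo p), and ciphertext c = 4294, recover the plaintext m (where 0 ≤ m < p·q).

3616

m₁ = c^(d_p) mod p: c ≡ 60 (mod 73), and 60^31 mod 73 = 39.
m₂ = c^(d_q) mod q: c ≡ 6 (mod 67), and 6^19 mod 67 = 65.
h = q_inv·(m₁ − m₂) mod p = 12·(39 − 65) mod 73 = 53.
m = m₂ + h·q = 65 + 53·67 = 3616.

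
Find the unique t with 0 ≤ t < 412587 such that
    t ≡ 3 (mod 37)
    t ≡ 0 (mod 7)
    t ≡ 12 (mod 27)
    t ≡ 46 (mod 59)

Combine the congruences pairwise.
From t ≡ 3 (mod 37) write t = 3 + 37s. Substituting into t ≡ 0 (mod 7) gives 37s ≡ 4 (mod 7), and since 2⁻¹ ≡ 4 (mod 7), s ≡ 2. Hence t ≡ 3 + 37·2 = 77 (mod 259).
From t ≡ 77 (mod 259) write t = 77 + 259s. Substituting into t ≡ 12 (mod 27) gives 259s ≡ 16 (mod 27), and since 16⁻¹ ≡ 22 (mod 27), s ≡ 1. Hence t ≡ 77 + 259·1 = 336 (mod 6993).
From t ≡ 336 (mod 6993) write t = 336 + 6993s. Substituting into t ≡ 46 (mod 59) gives 6993s ≡ 5 (mod 59), and since 31⁻¹ ≡ 40 (mod 59), s ≡ 23. Hence t ≡ 336 + 6993·23 = 161175 (mod 412587).

161175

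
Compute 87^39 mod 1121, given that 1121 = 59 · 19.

Mod 59: 87 ≡ 28; 28^39 ≡ 22 (mod 59).
Mod 19: 87 ≡ 11; by Fermat, exponent reduces to 39 mod 18 = 3; 11^3 ≡ 1 (mod 19).
Combine by CRT: x ≡ 22 (mod 59), x ≡ 1 (mod 19) ⇒ x ≡ 1084 (mod 1121).

1084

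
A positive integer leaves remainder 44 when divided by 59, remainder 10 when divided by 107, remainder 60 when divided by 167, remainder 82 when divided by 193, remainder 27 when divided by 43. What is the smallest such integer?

From m ≡ 44 (mod 59) write m = 44 + 59t. Substituting into m ≡ 10 (mod 107) gives 59t ≡ 73 (mod 107), and since 59⁻¹ ≡ 78 (mod 107), t ≡ 23. Hence m ≡ 44 + 59·23 = 1401 (mod 6313).
From m ≡ 1401 (mod 6313) write m = 1401 + 6313t. Substituting into m ≡ 60 (mod 167) gives 6313t ≡ 162 (mod 167), and since 134⁻¹ ≡ 86 (mod 167), t ≡ 71. Hence m ≡ 1401 + 6313·71 = 449624 (mod 1054271).
From m ≡ 449624 (mod 1054271) write m = 449624 + 1054271t. Substituting into m ≡ 82 (mod 193) gives 1054271t ≡ 148 (mod 193), and since 105⁻¹ ≡ 125 (mod 193), t ≡ 165. Hence m ≡ 449624 + 1054271·165 = 174404339 (mod 203474303).
From m ≡ 174404339 (mod 203474303) write m = 174404339 + 203474303t. Substituting into m ≡ 27 (mod 43) gives 203474303t ≡ 33 (mod 43), and since 23⁻¹ ≡ 15 (mod 43), t ≡ 22. Hence m ≡ 174404339 + 203474303·22 = 4650839005 (mod 8749395029).

4650839005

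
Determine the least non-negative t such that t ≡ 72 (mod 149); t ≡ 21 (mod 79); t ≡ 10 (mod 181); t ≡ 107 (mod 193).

369767263

The moduli are pairwise coprime; N = 149·79·181·193 = 411196343.
N/149 = 2759707; 2759707 ≡ 78 (mod 149); 78·128 ≡ 1, so inverse 128.
N/79 = 5205017; 5205017 ≡ 23 (mod 79); 23·55 ≡ 1, so inverse 55.
N/181 = 2271803; 2271803 ≡ 72 (mod 181); 72·88 ≡ 1, so inverse 88.
N/193 = 2130551; 2130551 ≡ 24 (mod 193); 24·185 ≡ 1, so inverse 185.
t ≡ 72·2759707·128 + 21·5205017·55 + 10·2271803·88 + 107·2130551·185 = 75618698032.
75618698032 mod 411196343 = 369767263.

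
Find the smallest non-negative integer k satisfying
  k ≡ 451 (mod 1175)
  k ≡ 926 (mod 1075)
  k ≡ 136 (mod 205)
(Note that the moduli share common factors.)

gcd(1175, 1075) = 25 and 25 | (926 − 451), so the pair is consistent; merging gives k ≡ 43926 (mod 50525), where 50525 = lcm(1175, 1075).
gcd(50525, 205) = 5 and 5 | (136 − 43926), so the pair is consistent; merging gives k ≡ 195501 (mod 2071525), where 2071525 = lcm(50525, 205).
The solution is unique modulo lcm(1175, 1075, 205) = 2071525.

195501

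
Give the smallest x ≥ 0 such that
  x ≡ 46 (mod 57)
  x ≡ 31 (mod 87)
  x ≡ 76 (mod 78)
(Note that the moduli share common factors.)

38920

gcd(57, 87) = 3 and 3 | (31 − 46), so the pair is consistent; merging gives x ≡ 901 (mod 1653), where 1653 = lcm(57, 87).
gcd(1653, 78) = 3 and 3 | (76 − 901), so the pair is consistent; merging gives x ≡ 38920 (mod 42978), where 42978 = lcm(1653, 78).
The solution is unique modulo lcm(57, 87, 78) = 42978.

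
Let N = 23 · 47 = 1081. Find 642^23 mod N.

1033

Mod 23: 642 ≡ 21; by Fermat, exponent reduces to 23 mod 22 = 1; 21^1 ≡ 21 (mod 23).
Mod 47: 642 ≡ 31; 31^23 ≡ 46 (mod 47).
Combine by CRT: x ≡ 21 (mod 23), x ≡ 46 (mod 47) ⇒ x ≡ 1033 (mod 1081).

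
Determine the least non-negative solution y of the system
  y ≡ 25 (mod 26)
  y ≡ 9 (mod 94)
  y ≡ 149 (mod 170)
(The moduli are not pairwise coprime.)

gcd(26, 94) = 2 and 2 | (9 − 25), so the pair is consistent; merging gives y ≡ 103 (mod 1222), where 1222 = lcm(26, 94).
gcd(1222, 170) = 2 and 2 | (149 − 103), so the pair is consistent; merging gives y ≡ 34319 (mod 103870), where 103870 = lcm(1222, 170).
The solution is unique modulo lcm(26, 94, 170) = 103870.

34319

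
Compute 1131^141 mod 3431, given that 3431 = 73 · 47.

1014

Mod 73: 1131 ≡ 36; by Fermat, exponent reduces to 141 mod 72 = 69; 36^69 ≡ 65 (mod 73).
Mod 47: 1131 ≡ 3; by Fermat, exponent reduces to 141 mod 46 = 3; 3^3 ≡ 27 (mod 47).
Combine by CRT: x ≡ 65 (mod 73), x ≡ 27 (mod 47) ⇒ x ≡ 1014 (mod 3431).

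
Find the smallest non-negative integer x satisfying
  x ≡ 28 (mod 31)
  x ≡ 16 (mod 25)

From x ≡ 28 (mod 31) write x = 28 + 31t. Substituting into x ≡ 16 (mod 25) gives 31t ≡ 13 (mod 25), and since 6⁻¹ ≡ 21 (mod 25), t ≡ 23. Hence x ≡ 28 + 31·23 = 741 (mod 775).

741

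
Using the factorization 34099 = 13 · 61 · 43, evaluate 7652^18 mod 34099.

Mod 13: 7652 ≡ 8; by Fermat, exponent reduces to 18 mod 12 = 6; 8^6 ≡ 12 (mod 13).
Mod 61: 7652 ≡ 27; 27^18 ≡ 20 (mod 61).
Mod 43: 7652 ≡ 41; 41^18 ≡ 16 (mod 43).
Combine by CRT: x ≡ 12 (mod 13), x ≡ 20 (mod 61), x ≡ 16 (mod 43) ⇒ x ≡ 12830 (mod 34099).

12830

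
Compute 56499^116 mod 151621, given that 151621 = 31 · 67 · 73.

76641

Mod 31: 56499 ≡ 17; by Fermat, exponent reduces to 116 mod 30 = 26; 17^26 ≡ 9 (mod 31).
Mod 67: 56499 ≡ 18; by Fermat, exponent reduces to 116 mod 66 = 50; 18^50 ≡ 60 (mod 67).
Mod 73: 56499 ≡ 70; by Fermat, exponent reduces to 116 mod 72 = 44; 70^44 ≡ 64 (mod 73).
Combine by CRT: x ≡ 9 (mod 31), x ≡ 60 (mod 67), x ≡ 64 (mod 73) ⇒ x ≡ 76641 (mod 151621).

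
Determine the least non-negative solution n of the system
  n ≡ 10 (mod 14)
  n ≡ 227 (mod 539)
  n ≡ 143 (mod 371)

42808

gcd(14, 539) = 7 and 7 | (227 − 10), so the pair is consistent; merging gives n ≡ 766 (mod 1078), where 1078 = lcm(14, 539).
gcd(1078, 371) = 7 and 7 | (143 − 766), so the pair is consistent; merging gives n ≡ 42808 (mod 57134), where 57134 = lcm(1078, 371).
The solution is unique modulo lcm(14, 539, 371) = 57134.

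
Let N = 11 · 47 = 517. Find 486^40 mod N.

Mod 11: 486 ≡ 2; since 10 | 40, by Fermat 2^40 ≡ 1 (mod 11).
Mod 47: 486 ≡ 16; 16^40 ≡ 24 (mod 47).
Combine by CRT: x ≡ 1 (mod 11), x ≡ 24 (mod 47) ⇒ x ≡ 353 (mod 517).

353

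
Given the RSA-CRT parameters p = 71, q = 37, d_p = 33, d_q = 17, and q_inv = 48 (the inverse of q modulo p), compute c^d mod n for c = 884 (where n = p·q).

897

m₁ = c^(d_p) mod p: c ≡ 32 (mod 71), and 32^33 mod 71 = 45.
m₂ = c^(d_q) mod q: c ≡ 33 (mod 37), and 33^17 mod 37 = 9.
h = q_inv·(m₁ − m₂) mod p = 48·(45 − 9) mod 71 = 24.
m = m₂ + h·q = 9 + 24·37 = 897.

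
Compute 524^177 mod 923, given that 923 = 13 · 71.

Mod 13: 524 ≡ 4; by Fermat, exponent reduces to 177 mod 12 = 9; 4^9 ≡ 12 (mod 13).
Mod 71: 524 ≡ 27; by Fermat, exponent reduces to 177 mod 70 = 37; 27^37 ≡ 19 (mod 71).
Combine by CRT: x ≡ 12 (mod 13), x ≡ 19 (mod 71) ⇒ x ≡ 90 (mod 923).

90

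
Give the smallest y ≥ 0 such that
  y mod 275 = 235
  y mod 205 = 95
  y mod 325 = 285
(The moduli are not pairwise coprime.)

Combine the congruences pairwise.
gcd(275, 205) = 5 and 5 | (95 − 235), so the pair is consistent; merging gives y ≡ 10960 (mod 11275), where 11275 = lcm(275, 205).
gcd(11275, 325) = 25 and 25 | (285 − 10960), so the pair is consistent; merging gives y ≡ 78610 (mod 146575), where 146575 = lcm(11275, 325).
The solution is unique modulo lcm(275, 205, 325) = 146575.

78610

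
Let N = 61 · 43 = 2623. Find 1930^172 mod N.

2130

Mod 61: 1930 ≡ 39; by Fermat, exponent reduces to 172 mod 60 = 52; 39^52 ≡ 56 (mod 61).
Mod 43: 1930 ≡ 38; by Fermat, exponent reduces to 172 mod 42 = 4; 38^4 ≡ 23 (mod 43).
Combine by CRT: x ≡ 56 (mod 61), x ≡ 23 (mod 43) ⇒ x ≡ 2130 (mod 2623).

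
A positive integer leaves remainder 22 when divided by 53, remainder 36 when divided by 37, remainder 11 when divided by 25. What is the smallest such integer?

44436

The moduli are pairwise coprime; N = 53·37·25 = 49025.
N/53 = 925; 925 ≡ 24 (mod 53); 24·42 ≡ 1, so inverse 42.
N/37 = 1325; 1325 ≡ 30 (mod 37); 30·21 ≡ 1, so inverse 21.
N/25 = 1961; 1961 ≡ 11 (mod 25); 11·16 ≡ 1, so inverse 16.
k ≡ 22·925·42 + 36·1325·21 + 11·1961·16 = 2201536.
2201536 mod 49025 = 44436.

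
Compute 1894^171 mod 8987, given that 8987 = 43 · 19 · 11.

Mod 43: 1894 ≡ 2; by Fermat, exponent reduces to 171 mod 42 = 3; 2^3 ≡ 8 (mod 43).
Mod 19: 1894 ≡ 13; by Fermat, exponent reduces to 171 mod 18 = 9; 13^9 ≡ 18 (mod 19).
Mod 11: 1894 ≡ 2; by Fermat, exponent reduces to 171 mod 10 = 1; 2^1 ≡ 2 (mod 11).
Combine by CRT: x ≡ 8 (mod 43), x ≡ 18 (mod 19), x ≡ 2 (mod 11) ⇒ x ≡ 4996 (mod 8987).

4996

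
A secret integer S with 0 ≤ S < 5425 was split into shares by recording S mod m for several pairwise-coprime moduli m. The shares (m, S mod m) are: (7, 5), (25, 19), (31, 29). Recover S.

2819

From S ≡ 5 (mod 7) write S = 5 + 7t. Substituting into S ≡ 19 (mod 25) gives 7t ≡ 14 (mod 25), and since 7⁻¹ ≡ 18 (mod 25), t ≡ 2. Hence S ≡ 5 + 7·2 = 19 (mod 175).
From S ≡ 19 (mod 175) write S = 19 + 175t. Substituting into S ≡ 29 (mod 31) gives 175t ≡ 10 (mod 31), and since 20⁻¹ ≡ 14 (mod 31), t ≡ 16. Hence S ≡ 19 + 175·16 = 2819 (mod 5425).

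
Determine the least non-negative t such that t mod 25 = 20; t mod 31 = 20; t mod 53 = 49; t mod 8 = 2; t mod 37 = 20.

8774570

Combine the congruences pairwise.
From t ≡ 20 (mod 25) write t = 20 + 25s. Substituting into t ≡ 20 (mod 31) gives 25s ≡ 0 (mod 31), and since 25⁻¹ ≡ 5 (mod 31), s ≡ 0. Hence t ≡ 20 + 25·0 = 20 (mod 775).
From t ≡ 20 (mod 775) write t = 20 + 775s. Substituting into t ≡ 49 (mod 53) gives 775s ≡ 29 (mod 53), and since 33⁻¹ ≡ 45 (mod 53), s ≡ 33. Hence t ≡ 20 + 775·33 = 25595 (mod 41075).
From t ≡ 25595 (mod 41075) write t = 25595 + 41075s. Substituting into t ≡ 2 (mod 8) gives 41075s ≡ 7 (mod 8), and since 3⁻¹ ≡ 3 (mod 8), s ≡ 5. Hence t ≡ 25595 + 41075·5 = 230970 (mod 328600).
From t ≡ 230970 (mod 328600) write t = 230970 + 328600s. Substituting into t ≡ 20 (mod 37) gives 328600s ≡ 4 (mod 37), and since 3⁻¹ ≡ 25 (mod 37), s ≡ 26. Hence t ≡ 230970 + 328600·26 = 8774570 (mod 12158200).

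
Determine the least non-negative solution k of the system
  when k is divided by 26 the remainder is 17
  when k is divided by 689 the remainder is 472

1161

Combine the congruences pairwise.
gcd(26, 689) = 13 and 13 | (472 − 17), so the pair is consistent; merging gives k ≡ 1161 (mod 1378), where 1378 = lcm(26, 689).
The solution is unique modulo lcm(26, 689) = 1378.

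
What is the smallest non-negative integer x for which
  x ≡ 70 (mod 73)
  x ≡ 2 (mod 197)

9852

From x ≡ 70 (mod 73) write x = 70 + 73t. Substituting into x ≡ 2 (mod 197) gives 73t ≡ 129 (mod 197), and since 73⁻¹ ≡ 27 (mod 197), t ≡ 134. Hence x ≡ 70 + 73·134 = 9852 (mod 14381).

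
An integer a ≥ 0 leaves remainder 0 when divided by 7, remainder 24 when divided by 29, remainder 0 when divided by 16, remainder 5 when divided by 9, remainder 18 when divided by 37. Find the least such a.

The moduli are pairwise coprime; N = 7·29·16·9·37 = 1081584.
N/7 = 154512; 154512 ≡ 1 (mod 7), inverse 1.
N/29 = 37296; 37296 ≡ 2 (mod 29); 2·15 ≡ 1, so inverse 15.
N/16 = 67599; 67599 ≡ 15 (mod 16); 15·15 ≡ 1, so inverse 15.
N/9 = 120176; 120176 ≡ 8 (mod 9); 8·8 ≡ 1, so inverse 8.
N/37 = 29232; 29232 ≡ 2 (mod 37); 2·19 ≡ 1, so inverse 19.
a ≡ 0·154512·1 + 24·37296·15 + 0·67599·15 + 5·120176·8 + 18·29232·19 = 28230944.
28230944 mod 1081584 = 109760.

109760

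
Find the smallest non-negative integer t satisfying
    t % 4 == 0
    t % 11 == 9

Combine the congruences pairwise.
From t ≡ 0 (mod 4) write t = 0 + 4s. Substituting into t ≡ 9 (mod 11) gives 4s ≡ 9 (mod 11), and since 4⁻¹ ≡ 3 (mod 11), s ≡ 5. Hence t ≡ 0 + 4·5 = 20 (mod 44).

20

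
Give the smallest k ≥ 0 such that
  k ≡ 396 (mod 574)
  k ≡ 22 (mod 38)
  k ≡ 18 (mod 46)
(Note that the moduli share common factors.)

gcd(574, 38) = 2 and 2 | (22 − 396), so the pair is consistent; merging gives k ≡ 6710 (mod 10906), where 10906 = lcm(574, 38).
gcd(10906, 46) = 2 and 2 | (18 − 6710), so the pair is consistent; merging gives k ≡ 72146 (mod 250838), where 250838 = lcm(10906, 46).
The solution is unique modulo lcm(574, 38, 46) = 250838.

72146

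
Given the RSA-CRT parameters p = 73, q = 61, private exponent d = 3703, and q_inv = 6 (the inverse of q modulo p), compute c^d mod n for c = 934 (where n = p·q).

2550

d_p = d mod (p−1) = 3703 mod 72 = 31; d_q = d mod (q−1) = 43.
m₁ = c^(d_p) mod p: c ≡ 58 (mod 73), and 58^31 mod 73 = 68.
m₂ = c^(d_q) mod q: c ≡ 19 (mod 61), and 19^43 mod 61 = 49.
h = q_inv·(m₁ − m₂) mod p = 6·(68 − 49) mod 73 = 41.
m = m₂ + h·q = 49 + 41·61 = 2550.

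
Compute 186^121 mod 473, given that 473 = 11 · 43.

Mod 11: 186 ≡ 10; by Fermat, exponent reduces to 121 mod 10 = 1; 10^1 ≡ 10 (mod 11).
Mod 43: 186 ≡ 14; by Fermat, exponent reduces to 121 mod 42 = 37; 14^37 ≡ 15 (mod 43).
Combine by CRT: x ≡ 10 (mod 11), x ≡ 15 (mod 43) ⇒ x ≡ 230 (mod 473).

230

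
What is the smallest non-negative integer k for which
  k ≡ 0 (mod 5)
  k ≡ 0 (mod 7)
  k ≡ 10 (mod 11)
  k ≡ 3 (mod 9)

2100

The moduli are pairwise coprime; N = 5·7·11·9 = 3465.
N/5 = 693; 693 ≡ 3 (mod 5); 3·2 ≡ 1, so inverse 2.
N/7 = 495; 495 ≡ 5 (mod 7); 5·3 ≡ 1, so inverse 3.
N/11 = 315; 315 ≡ 7 (mod 11); 7·8 ≡ 1, so inverse 8.
N/9 = 385; 385 ≡ 7 (mod 9); 7·4 ≡ 1, so inverse 4.
k ≡ 0·693·2 + 0·495·3 + 10·315·8 + 3·385·4 = 29820.
29820 mod 3465 = 2100.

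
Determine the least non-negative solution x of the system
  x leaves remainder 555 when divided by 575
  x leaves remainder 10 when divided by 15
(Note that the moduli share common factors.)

1705

gcd(575, 15) = 5 and 5 | (10 − 555), so the pair is consistent; merging gives x ≡ 1705 (mod 1725), where 1725 = lcm(575, 15).
The solution is unique modulo lcm(575, 15) = 1725.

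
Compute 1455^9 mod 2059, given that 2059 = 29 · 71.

265

Mod 29: 1455 ≡ 5; 5^9 ≡ 4 (mod 29).
Mod 71: 1455 ≡ 35; 35^9 ≡ 52 (mod 71).
Combine by CRT: x ≡ 4 (mod 29), x ≡ 52 (mod 71) ⇒ x ≡ 265 (mod 2059).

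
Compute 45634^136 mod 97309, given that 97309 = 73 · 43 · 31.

70217

Mod 73: 45634 ≡ 9; by Fermat, exponent reduces to 136 mod 72 = 64; 9^64 ≡ 64 (mod 73).
Mod 43: 45634 ≡ 11; by Fermat, exponent reduces to 136 mod 42 = 10; 11^10 ≡ 41 (mod 43).
Mod 31: 45634 ≡ 2; by Fermat, exponent reduces to 136 mod 30 = 16; 2^16 ≡ 2 (mod 31).
Combine by CRT: x ≡ 64 (mod 73), x ≡ 41 (mod 43), x ≡ 2 (mod 31) ⇒ x ≡ 70217 (mod 97309).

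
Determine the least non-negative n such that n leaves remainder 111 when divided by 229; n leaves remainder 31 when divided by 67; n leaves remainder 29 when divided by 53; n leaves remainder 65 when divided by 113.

The moduli are pairwise coprime; M = 229·67·53·113 = 91889227.
M/229 = 401263; 401263 ≡ 55 (mod 229); 55·25 ≡ 1, so inverse 25.
M/67 = 1371481; 1371481 ≡ 58 (mod 67); 58·52 ≡ 1, so inverse 52.
M/53 = 1733759; 1733759 ≡ 23 (mod 53); 23·30 ≡ 1, so inverse 30.
M/113 = 813179; 813179 ≡ 31 (mod 113); 31·62 ≡ 1, so inverse 62.
n ≡ 111·401263·25 + 31·1371481·52 + 29·1733759·30 + 65·813179·62 = 8109813897.
8109813897 mod 91889227 = 23561921.

23561921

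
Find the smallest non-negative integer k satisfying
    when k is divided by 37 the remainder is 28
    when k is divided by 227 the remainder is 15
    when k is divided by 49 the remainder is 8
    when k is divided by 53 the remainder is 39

14952505

The moduli are pairwise coprime; N = 37·227·49·53 = 21812203.
N/37 = 589519; 589519 ≡ 35 (mod 37); 35·18 ≡ 1, so inverse 18.
N/227 = 96089; 96089 ≡ 68 (mod 227); 68·217 ≡ 1, so inverse 217.
N/49 = 445147; 445147 ≡ 31 (mod 49); 31·19 ≡ 1, so inverse 19.
N/53 = 411551; 411551 ≡ 6 (mod 53); 6·9 ≡ 1, so inverse 9.
k ≡ 28·589519·18 + 15·96089·217 + 8·445147·19 + 39·411551·9 = 822004016.
822004016 mod 21812203 = 14952505.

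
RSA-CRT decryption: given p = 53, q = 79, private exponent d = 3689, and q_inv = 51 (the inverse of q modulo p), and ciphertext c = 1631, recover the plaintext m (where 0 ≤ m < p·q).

d_p = d mod (p−1) = 3689 mod 52 = 49; d_q = d mod (q−1) = 23.
m₁ = c^(d_p) mod p: c ≡ 41 (mod 53), and 41^49 mod 53 = 48.
m₂ = c^(d_q) mod q: c ≡ 51 (mod 79), and 51^23 mod 79 = 26.
h = q_inv·(m₁ − m₂) mod p = 51·(48 − 26) mod 53 = 9.
m = m₂ + h·q = 26 + 9·79 = 737.

737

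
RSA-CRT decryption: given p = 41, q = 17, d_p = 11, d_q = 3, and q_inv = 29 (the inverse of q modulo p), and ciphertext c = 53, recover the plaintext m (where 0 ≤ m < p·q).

518

m₁ = c^(d_p) mod p: c ≡ 12 (mod 41), and 12^11 mod 41 = 26.
m₂ = c^(d_q) mod q: c ≡ 2 (mod 17), and 2^3 mod 17 = 8.
h = q_inv·(m₁ − m₂) mod p = 29·(26 − 8) mod 41 = 30.
m = m₂ + h·q = 8 + 30·17 = 518.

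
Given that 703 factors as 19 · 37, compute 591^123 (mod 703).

Mod 19: 591 ≡ 2; by Fermat, exponent reduces to 123 mod 18 = 15; 2^15 ≡ 12 (mod 19).
Mod 37: 591 ≡ 36; by Fermat, exponent reduces to 123 mod 36 = 15; 36^15 ≡ 36 (mod 37).
Combine by CRT: x ≡ 12 (mod 19), x ≡ 36 (mod 37) ⇒ x ≡ 221 (mod 703).

221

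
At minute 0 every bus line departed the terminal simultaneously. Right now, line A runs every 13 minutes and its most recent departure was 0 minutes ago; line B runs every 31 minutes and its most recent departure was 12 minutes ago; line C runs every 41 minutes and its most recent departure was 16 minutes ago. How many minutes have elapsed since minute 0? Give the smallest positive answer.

11947

Combine the congruences pairwise.
From t ≡ 0 (mod 13) write t = 0 + 13s. Substituting into t ≡ 12 (mod 31) gives 13s ≡ 12 (mod 31), and since 13⁻¹ ≡ 12 (mod 31), s ≡ 20. Hence t ≡ 0 + 13·20 = 260 (mod 403).
From t ≡ 260 (mod 403) write t = 260 + 403s. Substituting into t ≡ 16 (mod 41) gives 403s ≡ 2 (mod 41), and since 34⁻¹ ≡ 35 (mod 41), s ≡ 29. Hence t ≡ 260 + 403·29 = 11947 (mod 16523).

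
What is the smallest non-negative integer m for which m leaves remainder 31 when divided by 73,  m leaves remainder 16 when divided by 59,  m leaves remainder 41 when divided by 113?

307288

From m ≡ 31 (mod 73) write m = 31 + 73t. Substituting into m ≡ 16 (mod 59) gives 73t ≡ 44 (mod 59), and since 14⁻¹ ≡ 38 (mod 59), t ≡ 20. Hence m ≡ 31 + 73·20 = 1491 (mod 4307).
From m ≡ 1491 (mod 4307) write m = 1491 + 4307t. Substituting into m ≡ 41 (mod 113) gives 4307t ≡ 19 (mod 113), and since 13⁻¹ ≡ 87 (mod 113), t ≡ 71. Hence m ≡ 1491 + 4307·71 = 307288 (mod 486691).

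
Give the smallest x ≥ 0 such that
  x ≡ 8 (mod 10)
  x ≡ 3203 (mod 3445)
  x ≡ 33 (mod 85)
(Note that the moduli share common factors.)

Combine the congruences pairwise.
gcd(10, 3445) = 5 and 5 | (3203 − 8), so the pair is consistent; merging gives x ≡ 6648 (mod 6890), where 6890 = lcm(10, 3445).
gcd(6890, 85) = 5 and 5 | (33 − 6648), so the pair is consistent; merging gives x ≡ 27318 (mod 117130), where 117130 = lcm(6890, 85).
The solution is unique modulo lcm(10, 3445, 85) = 117130.

27318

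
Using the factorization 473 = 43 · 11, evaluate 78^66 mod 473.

Mod 43: 78 ≡ 35; by Fermat, exponent reduces to 66 mod 42 = 24; 35^24 ≡ 4 (mod 43).
Mod 11: 78 ≡ 1; by Fermat, exponent reduces to 66 mod 10 = 6; 1^6 ≡ 1 (mod 11).
Combine by CRT: x ≡ 4 (mod 43), x ≡ 1 (mod 11) ⇒ x ≡ 133 (mod 473).

133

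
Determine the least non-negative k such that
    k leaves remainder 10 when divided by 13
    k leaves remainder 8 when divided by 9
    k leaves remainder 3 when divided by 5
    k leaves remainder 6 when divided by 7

3338

Combine the congruences pairwise.
From k ≡ 10 (mod 13) write k = 10 + 13t. Substituting into k ≡ 8 (mod 9) gives 13t ≡ 7 (mod 9), and since 4⁻¹ ≡ 7 (mod 9), t ≡ 4. Hence k ≡ 10 + 13·4 = 62 (mod 117).
From k ≡ 62 (mod 117) write k = 62 + 117t. Substituting into k ≡ 3 (mod 5) gives 117t ≡ 1 (mod 5), and since 2⁻¹ ≡ 3 (mod 5), t ≡ 3. Hence k ≡ 62 + 117·3 = 413 (mod 585).
From k ≡ 413 (mod 585) write k = 413 + 585t. Substituting into k ≡ 6 (mod 7) gives 585t ≡ 6 (mod 7), and since 4⁻¹ ≡ 2 (mod 7), t ≡ 5. Hence k ≡ 413 + 585·5 = 3338 (mod 4095).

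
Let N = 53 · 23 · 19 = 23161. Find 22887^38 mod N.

Mod 53: 22887 ≡ 44; 44^38 ≡ 47 (mod 53).
Mod 23: 22887 ≡ 2; by Fermat, exponent reduces to 38 mod 22 = 16; 2^16 ≡ 9 (mod 23).
Mod 19: 22887 ≡ 11; by Fermat, exponent reduces to 38 mod 18 = 2; 11^2 ≡ 7 (mod 19).
Combine by CRT: x ≡ 47 (mod 53), x ≡ 9 (mod 23), x ≡ 7 (mod 19) ⇒ x ≡ 17696 (mod 23161).

17696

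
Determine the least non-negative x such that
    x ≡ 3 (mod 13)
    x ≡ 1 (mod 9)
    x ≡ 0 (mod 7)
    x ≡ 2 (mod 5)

3682

From x ≡ 3 (mod 13) write x = 3 + 13t. Substituting into x ≡ 1 (mod 9) gives 13t ≡ 7 (mod 9), and since 4⁻¹ ≡ 7 (mod 9), t ≡ 4. Hence x ≡ 3 + 13·4 = 55 (mod 117).
From x ≡ 55 (mod 117) write x = 55 + 117t. Substituting into x ≡ 0 (mod 7) gives 117t ≡ 1 (mod 7), and since 5⁻¹ ≡ 3 (mod 7), t ≡ 3. Hence x ≡ 55 + 117·3 = 406 (mod 819).
From x ≡ 406 (mod 819) write x = 406 + 819t. Substituting into x ≡ 2 (mod 5) gives 819t ≡ 1 (mod 5), and since 4⁻¹ ≡ 4 (mod 5), t ≡ 4. Hence x ≡ 406 + 819·4 = 3682 (mod 4095).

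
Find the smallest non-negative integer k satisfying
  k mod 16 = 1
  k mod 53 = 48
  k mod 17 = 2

2433

The moduli are pairwise coprime; N = 16·53·17 = 14416.
N/16 = 901; 901 ≡ 5 (mod 16); 5·13 ≡ 1, so inverse 13.
N/53 = 272; 272 ≡ 7 (mod 53); 7·38 ≡ 1, so inverse 38.
N/17 = 848; 848 ≡ 15 (mod 17); 15·8 ≡ 1, so inverse 8.
k ≡ 1·901·13 + 48·272·38 + 2·848·8 = 521409.
521409 mod 14416 = 2433.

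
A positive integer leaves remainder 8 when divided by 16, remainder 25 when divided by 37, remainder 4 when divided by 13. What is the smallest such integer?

The moduli are pairwise coprime; N = 16·37·13 = 7696.
N/16 = 481; 481 ≡ 1 (mod 16), inverse 1.
N/37 = 208; 208 ≡ 23 (mod 37); 23·29 ≡ 1, so inverse 29.
N/13 = 592; 592 ≡ 7 (mod 13); 7·2 ≡ 1, so inverse 2.
x ≡ 8·481·1 + 25·208·29 + 4·592·2 = 159384.
159384 mod 7696 = 5464.

5464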